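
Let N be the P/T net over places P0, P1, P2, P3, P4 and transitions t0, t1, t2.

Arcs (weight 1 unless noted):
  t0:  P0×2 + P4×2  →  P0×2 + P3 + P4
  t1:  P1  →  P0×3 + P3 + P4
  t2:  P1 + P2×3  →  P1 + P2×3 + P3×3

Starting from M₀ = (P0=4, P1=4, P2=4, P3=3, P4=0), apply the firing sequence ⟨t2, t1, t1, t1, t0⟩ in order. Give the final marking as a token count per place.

step 1: fire t2:  (P0=4, P1=4, P2=4, P3=3, P4=0) → (P0=4, P1=4, P2=4, P3=6, P4=0)
step 2: fire t1:  (P0=4, P1=4, P2=4, P3=6, P4=0) → (P0=7, P1=3, P2=4, P3=7, P4=1)
step 3: fire t1:  (P0=7, P1=3, P2=4, P3=7, P4=1) → (P0=10, P1=2, P2=4, P3=8, P4=2)
step 4: fire t1:  (P0=10, P1=2, P2=4, P3=8, P4=2) → (P0=13, P1=1, P2=4, P3=9, P4=3)
step 5: fire t0:  (P0=13, P1=1, P2=4, P3=9, P4=3) → (P0=13, P1=1, P2=4, P3=10, P4=2)

(P0=13, P1=1, P2=4, P3=10, P4=2)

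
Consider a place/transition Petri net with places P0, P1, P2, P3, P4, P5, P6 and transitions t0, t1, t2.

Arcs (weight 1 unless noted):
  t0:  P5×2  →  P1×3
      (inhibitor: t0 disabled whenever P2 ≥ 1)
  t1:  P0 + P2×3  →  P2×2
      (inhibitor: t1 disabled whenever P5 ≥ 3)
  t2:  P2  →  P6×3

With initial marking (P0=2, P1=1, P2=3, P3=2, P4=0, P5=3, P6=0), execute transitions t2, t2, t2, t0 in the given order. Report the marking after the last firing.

(P0=2, P1=4, P2=0, P3=2, P4=0, P5=1, P6=9)

step 1: fire t2:  (P0=2, P1=1, P2=3, P3=2, P4=0, P5=3, P6=0) → (P0=2, P1=1, P2=2, P3=2, P4=0, P5=3, P6=3)
step 2: fire t2:  (P0=2, P1=1, P2=2, P3=2, P4=0, P5=3, P6=3) → (P0=2, P1=1, P2=1, P3=2, P4=0, P5=3, P6=6)
step 3: fire t2:  (P0=2, P1=1, P2=1, P3=2, P4=0, P5=3, P6=6) → (P0=2, P1=1, P2=0, P3=2, P4=0, P5=3, P6=9)
step 4: fire t0:  (P0=2, P1=1, P2=0, P3=2, P4=0, P5=3, P6=9) → (P0=2, P1=4, P2=0, P3=2, P4=0, P5=1, P6=9)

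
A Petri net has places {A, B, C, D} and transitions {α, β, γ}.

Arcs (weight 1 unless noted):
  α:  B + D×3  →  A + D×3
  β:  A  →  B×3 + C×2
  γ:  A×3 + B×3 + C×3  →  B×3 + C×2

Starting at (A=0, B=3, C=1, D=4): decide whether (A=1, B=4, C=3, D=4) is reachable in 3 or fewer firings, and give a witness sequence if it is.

step 1: fire α:  (A=0, B=3, C=1, D=4) → (A=1, B=2, C=1, D=4)
step 2: fire α:  (A=1, B=2, C=1, D=4) → (A=2, B=1, C=1, D=4)
step 3: fire β:  (A=2, B=1, C=1, D=4) → (A=1, B=4, C=3, D=4)

YES — reachable via ⟨α, α, β⟩ (3 firings)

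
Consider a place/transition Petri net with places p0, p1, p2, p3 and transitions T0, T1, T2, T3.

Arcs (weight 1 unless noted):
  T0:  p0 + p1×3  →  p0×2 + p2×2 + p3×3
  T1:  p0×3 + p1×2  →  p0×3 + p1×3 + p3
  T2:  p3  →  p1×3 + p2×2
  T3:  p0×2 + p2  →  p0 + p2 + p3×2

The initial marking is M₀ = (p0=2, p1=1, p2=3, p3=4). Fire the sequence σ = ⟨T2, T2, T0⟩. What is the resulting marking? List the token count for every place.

step 1: fire T2:  (p0=2, p1=1, p2=3, p3=4) → (p0=2, p1=4, p2=5, p3=3)
step 2: fire T2:  (p0=2, p1=4, p2=5, p3=3) → (p0=2, p1=7, p2=7, p3=2)
step 3: fire T0:  (p0=2, p1=7, p2=7, p3=2) → (p0=3, p1=4, p2=9, p3=5)

(p0=3, p1=4, p2=9, p3=5)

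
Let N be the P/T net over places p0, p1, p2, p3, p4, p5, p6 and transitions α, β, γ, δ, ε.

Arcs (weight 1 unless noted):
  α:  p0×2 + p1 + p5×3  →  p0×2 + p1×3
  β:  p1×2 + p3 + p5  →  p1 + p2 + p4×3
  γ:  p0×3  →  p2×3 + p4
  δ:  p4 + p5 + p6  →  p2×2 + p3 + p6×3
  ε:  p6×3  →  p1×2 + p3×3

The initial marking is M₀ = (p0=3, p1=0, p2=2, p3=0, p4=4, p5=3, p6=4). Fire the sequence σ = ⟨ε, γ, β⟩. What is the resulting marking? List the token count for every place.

(p0=0, p1=1, p2=6, p3=2, p4=8, p5=2, p6=1)

step 1: fire ε:  (p0=3, p1=0, p2=2, p3=0, p4=4, p5=3, p6=4) → (p0=3, p1=2, p2=2, p3=3, p4=4, p5=3, p6=1)
step 2: fire γ:  (p0=3, p1=2, p2=2, p3=3, p4=4, p5=3, p6=1) → (p0=0, p1=2, p2=5, p3=3, p4=5, p5=3, p6=1)
step 3: fire β:  (p0=0, p1=2, p2=5, p3=3, p4=5, p5=3, p6=1) → (p0=0, p1=1, p2=6, p3=2, p4=8, p5=2, p6=1)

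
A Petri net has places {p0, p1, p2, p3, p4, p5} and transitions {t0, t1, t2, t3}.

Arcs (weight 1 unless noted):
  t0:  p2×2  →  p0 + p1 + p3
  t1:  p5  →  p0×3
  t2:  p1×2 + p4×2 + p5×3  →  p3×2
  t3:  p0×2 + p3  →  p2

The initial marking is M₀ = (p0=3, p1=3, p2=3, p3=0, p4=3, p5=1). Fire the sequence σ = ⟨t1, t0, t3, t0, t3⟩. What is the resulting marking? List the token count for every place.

(p0=4, p1=5, p2=1, p3=0, p4=3, p5=0)

step 1: fire t1:  (p0=3, p1=3, p2=3, p3=0, p4=3, p5=1) → (p0=6, p1=3, p2=3, p3=0, p4=3, p5=0)
step 2: fire t0:  (p0=6, p1=3, p2=3, p3=0, p4=3, p5=0) → (p0=7, p1=4, p2=1, p3=1, p4=3, p5=0)
step 3: fire t3:  (p0=7, p1=4, p2=1, p3=1, p4=3, p5=0) → (p0=5, p1=4, p2=2, p3=0, p4=3, p5=0)
step 4: fire t0:  (p0=5, p1=4, p2=2, p3=0, p4=3, p5=0) → (p0=6, p1=5, p2=0, p3=1, p4=3, p5=0)
step 5: fire t3:  (p0=6, p1=5, p2=0, p3=1, p4=3, p5=0) → (p0=4, p1=5, p2=1, p3=0, p4=3, p5=0)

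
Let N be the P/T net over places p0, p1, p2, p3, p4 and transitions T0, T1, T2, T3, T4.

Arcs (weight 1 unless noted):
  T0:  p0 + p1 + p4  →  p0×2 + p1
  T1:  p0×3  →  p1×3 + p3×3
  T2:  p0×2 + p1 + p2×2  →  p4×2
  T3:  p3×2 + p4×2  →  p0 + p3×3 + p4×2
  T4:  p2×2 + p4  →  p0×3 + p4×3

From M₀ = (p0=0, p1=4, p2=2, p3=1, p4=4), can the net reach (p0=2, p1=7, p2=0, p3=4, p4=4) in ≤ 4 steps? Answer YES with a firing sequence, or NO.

step 1: fire T4:  (p0=0, p1=4, p2=2, p3=1, p4=4) → (p0=3, p1=4, p2=0, p3=1, p4=6)
step 2: fire T0:  (p0=3, p1=4, p2=0, p3=1, p4=6) → (p0=4, p1=4, p2=0, p3=1, p4=5)
step 3: fire T0:  (p0=4, p1=4, p2=0, p3=1, p4=5) → (p0=5, p1=4, p2=0, p3=1, p4=4)
step 4: fire T1:  (p0=5, p1=4, p2=0, p3=1, p4=4) → (p0=2, p1=7, p2=0, p3=4, p4=4)

YES — reachable via ⟨T4, T0, T0, T1⟩ (4 firings)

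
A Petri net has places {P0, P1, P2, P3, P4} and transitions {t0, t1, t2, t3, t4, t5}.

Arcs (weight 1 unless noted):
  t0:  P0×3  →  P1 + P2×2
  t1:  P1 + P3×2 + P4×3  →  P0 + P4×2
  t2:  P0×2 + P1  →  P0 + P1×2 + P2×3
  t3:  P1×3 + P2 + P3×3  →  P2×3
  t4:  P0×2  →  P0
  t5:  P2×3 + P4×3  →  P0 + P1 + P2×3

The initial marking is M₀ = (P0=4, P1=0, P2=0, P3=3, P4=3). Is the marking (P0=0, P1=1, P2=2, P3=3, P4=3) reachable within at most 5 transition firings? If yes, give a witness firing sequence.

YES — reachable via ⟨t4, t0⟩ (2 firings)

step 1: fire t4:  (P0=4, P1=0, P2=0, P3=3, P4=3) → (P0=3, P1=0, P2=0, P3=3, P4=3)
step 2: fire t0:  (P0=3, P1=0, P2=0, P3=3, P4=3) → (P0=0, P1=1, P2=2, P3=3, P4=3)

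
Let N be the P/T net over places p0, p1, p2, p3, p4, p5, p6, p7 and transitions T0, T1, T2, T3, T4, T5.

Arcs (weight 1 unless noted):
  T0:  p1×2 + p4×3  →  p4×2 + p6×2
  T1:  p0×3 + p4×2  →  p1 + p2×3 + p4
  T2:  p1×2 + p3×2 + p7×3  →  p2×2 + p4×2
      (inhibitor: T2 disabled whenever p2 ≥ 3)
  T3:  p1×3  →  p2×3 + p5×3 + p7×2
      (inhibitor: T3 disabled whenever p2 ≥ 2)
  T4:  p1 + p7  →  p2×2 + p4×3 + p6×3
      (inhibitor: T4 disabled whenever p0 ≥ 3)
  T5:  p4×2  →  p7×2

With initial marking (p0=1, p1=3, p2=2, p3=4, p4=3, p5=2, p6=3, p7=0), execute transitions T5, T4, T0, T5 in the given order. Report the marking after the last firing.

(p0=1, p1=0, p2=4, p3=4, p4=1, p5=2, p6=8, p7=3)

step 1: fire T5:  (p0=1, p1=3, p2=2, p3=4, p4=3, p5=2, p6=3, p7=0) → (p0=1, p1=3, p2=2, p3=4, p4=1, p5=2, p6=3, p7=2)
step 2: fire T4:  (p0=1, p1=3, p2=2, p3=4, p4=1, p5=2, p6=3, p7=2) → (p0=1, p1=2, p2=4, p3=4, p4=4, p5=2, p6=6, p7=1)
step 3: fire T0:  (p0=1, p1=2, p2=4, p3=4, p4=4, p5=2, p6=6, p7=1) → (p0=1, p1=0, p2=4, p3=4, p4=3, p5=2, p6=8, p7=1)
step 4: fire T5:  (p0=1, p1=0, p2=4, p3=4, p4=3, p5=2, p6=8, p7=1) → (p0=1, p1=0, p2=4, p3=4, p4=1, p5=2, p6=8, p7=3)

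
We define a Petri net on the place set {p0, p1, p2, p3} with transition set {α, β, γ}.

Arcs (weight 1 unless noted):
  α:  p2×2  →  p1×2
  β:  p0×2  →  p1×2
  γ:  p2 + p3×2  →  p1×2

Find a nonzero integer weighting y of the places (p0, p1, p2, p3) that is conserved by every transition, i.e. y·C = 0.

y = (p0:2, p1:2, p2:2, p3:1)

Incidence matrix C (rows=places, cols=transitions):
        α    β    γ
   p0   0   -2    0
   p1   2    2    2
   p2  -2    0   -1
   p3   0    0   -2

Candidate y = [2, 2, 2, 1]; check y·C column-wise:
  col α: 2·0 + 2·2 + 2·-2 + 1·0 = 0
  col β: 2·-2 + 2·2 + 2·0 + 1·0 = 0
  col γ: 2·0 + 2·2 + 2·-1 + 1·-2 = 0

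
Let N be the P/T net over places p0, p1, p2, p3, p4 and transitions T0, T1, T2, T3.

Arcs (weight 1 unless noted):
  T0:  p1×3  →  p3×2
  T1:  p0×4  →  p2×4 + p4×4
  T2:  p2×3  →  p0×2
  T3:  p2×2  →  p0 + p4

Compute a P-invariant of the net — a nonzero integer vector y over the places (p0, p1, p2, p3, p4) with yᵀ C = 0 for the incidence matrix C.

y = (p0:0, p1:2, p2:0, p3:3, p4:0)

Incidence matrix C (rows=places, cols=transitions):
       T0   T1   T2   T3
   p0   0   -4    2    1
   p1  -3    0    0    0
   p2   0    4   -3   -2
   p3   2    0    0    0
   p4   0    4    0    1

Candidate y = [0, 2, 0, 3, 0]; check y·C column-wise:
  col T0: 2·-3 + 3·2 = 0
  col T1: 0·-4 + 2·0 + 0·4 + 3·0 + 0·4 = 0
  col T2: 0·2 + 2·0 + 0·-3 + 3·0 = 0
  col T3: 0·1 + 2·0 + 0·-2 + 3·0 + 0·1 = 0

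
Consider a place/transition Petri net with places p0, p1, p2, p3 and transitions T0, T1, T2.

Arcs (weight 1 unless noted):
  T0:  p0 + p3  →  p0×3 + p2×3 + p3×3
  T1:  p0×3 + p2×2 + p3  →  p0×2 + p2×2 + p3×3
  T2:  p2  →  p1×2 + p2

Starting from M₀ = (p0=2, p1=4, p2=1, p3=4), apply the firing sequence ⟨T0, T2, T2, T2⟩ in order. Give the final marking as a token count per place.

(p0=4, p1=10, p2=4, p3=6)

step 1: fire T0:  (p0=2, p1=4, p2=1, p3=4) → (p0=4, p1=4, p2=4, p3=6)
step 2: fire T2:  (p0=4, p1=4, p2=4, p3=6) → (p0=4, p1=6, p2=4, p3=6)
step 3: fire T2:  (p0=4, p1=6, p2=4, p3=6) → (p0=4, p1=8, p2=4, p3=6)
step 4: fire T2:  (p0=4, p1=8, p2=4, p3=6) → (p0=4, p1=10, p2=4, p3=6)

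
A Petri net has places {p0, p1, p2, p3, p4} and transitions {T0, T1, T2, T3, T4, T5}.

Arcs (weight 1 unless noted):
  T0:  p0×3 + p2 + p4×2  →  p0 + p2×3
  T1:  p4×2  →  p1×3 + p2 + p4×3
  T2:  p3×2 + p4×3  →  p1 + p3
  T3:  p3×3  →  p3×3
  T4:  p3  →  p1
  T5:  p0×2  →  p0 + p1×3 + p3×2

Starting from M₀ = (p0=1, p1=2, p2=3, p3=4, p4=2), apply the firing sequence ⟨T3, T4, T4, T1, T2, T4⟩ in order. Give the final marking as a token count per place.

step 1: fire T3:  (p0=1, p1=2, p2=3, p3=4, p4=2) → (p0=1, p1=2, p2=3, p3=4, p4=2)
step 2: fire T4:  (p0=1, p1=2, p2=3, p3=4, p4=2) → (p0=1, p1=3, p2=3, p3=3, p4=2)
step 3: fire T4:  (p0=1, p1=3, p2=3, p3=3, p4=2) → (p0=1, p1=4, p2=3, p3=2, p4=2)
step 4: fire T1:  (p0=1, p1=4, p2=3, p3=2, p4=2) → (p0=1, p1=7, p2=4, p3=2, p4=3)
step 5: fire T2:  (p0=1, p1=7, p2=4, p3=2, p4=3) → (p0=1, p1=8, p2=4, p3=1, p4=0)
step 6: fire T4:  (p0=1, p1=8, p2=4, p3=1, p4=0) → (p0=1, p1=9, p2=4, p3=0, p4=0)

(p0=1, p1=9, p2=4, p3=0, p4=0)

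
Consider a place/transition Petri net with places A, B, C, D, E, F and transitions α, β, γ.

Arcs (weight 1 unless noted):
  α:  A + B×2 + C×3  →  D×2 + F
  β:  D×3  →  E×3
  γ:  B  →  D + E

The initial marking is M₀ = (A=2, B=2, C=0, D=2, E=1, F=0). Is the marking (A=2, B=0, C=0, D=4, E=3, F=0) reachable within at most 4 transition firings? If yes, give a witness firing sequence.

YES — reachable via ⟨γ, γ⟩ (2 firings)

step 1: fire γ:  (A=2, B=2, C=0, D=2, E=1, F=0) → (A=2, B=1, C=0, D=3, E=2, F=0)
step 2: fire γ:  (A=2, B=1, C=0, D=3, E=2, F=0) → (A=2, B=0, C=0, D=4, E=3, F=0)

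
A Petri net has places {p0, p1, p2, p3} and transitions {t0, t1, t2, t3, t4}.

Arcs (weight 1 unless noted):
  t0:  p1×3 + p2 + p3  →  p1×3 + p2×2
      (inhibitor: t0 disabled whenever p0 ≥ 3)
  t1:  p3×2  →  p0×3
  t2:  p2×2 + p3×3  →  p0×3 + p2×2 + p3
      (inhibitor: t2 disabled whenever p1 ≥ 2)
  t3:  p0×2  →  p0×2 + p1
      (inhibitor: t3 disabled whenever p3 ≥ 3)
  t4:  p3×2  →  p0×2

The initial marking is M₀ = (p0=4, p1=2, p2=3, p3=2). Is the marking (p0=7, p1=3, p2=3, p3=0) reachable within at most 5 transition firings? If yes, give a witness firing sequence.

step 1: fire t1:  (p0=4, p1=2, p2=3, p3=2) → (p0=7, p1=2, p2=3, p3=0)
step 2: fire t3:  (p0=7, p1=2, p2=3, p3=0) → (p0=7, p1=3, p2=3, p3=0)

YES — reachable via ⟨t1, t3⟩ (2 firings)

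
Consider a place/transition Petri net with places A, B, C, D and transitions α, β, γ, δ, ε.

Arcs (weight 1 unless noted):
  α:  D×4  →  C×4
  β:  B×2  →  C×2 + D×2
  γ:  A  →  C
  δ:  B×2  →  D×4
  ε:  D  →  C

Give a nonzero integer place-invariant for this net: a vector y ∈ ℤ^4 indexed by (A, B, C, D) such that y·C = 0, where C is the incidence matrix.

y = (A:1, B:2, C:1, D:1)

Incidence matrix C (rows=places, cols=transitions):
        α    β    γ    δ    ε
    A   0    0   -1    0    0
    B   0   -2    0   -2    0
    C   4    2    1    0    1
    D  -4    2    0    4   -1

Candidate y = [1, 2, 1, 1]; check y·C column-wise:
  col α: 1·0 + 2·0 + 1·4 + 1·-4 = 0
  col β: 1·0 + 2·-2 + 1·2 + 1·2 = 0
  col γ: 1·-1 + 2·0 + 1·1 + 1·0 = 0
  col δ: 1·0 + 2·-2 + 1·0 + 1·4 = 0
  col ε: 1·0 + 2·0 + 1·1 + 1·-1 = 0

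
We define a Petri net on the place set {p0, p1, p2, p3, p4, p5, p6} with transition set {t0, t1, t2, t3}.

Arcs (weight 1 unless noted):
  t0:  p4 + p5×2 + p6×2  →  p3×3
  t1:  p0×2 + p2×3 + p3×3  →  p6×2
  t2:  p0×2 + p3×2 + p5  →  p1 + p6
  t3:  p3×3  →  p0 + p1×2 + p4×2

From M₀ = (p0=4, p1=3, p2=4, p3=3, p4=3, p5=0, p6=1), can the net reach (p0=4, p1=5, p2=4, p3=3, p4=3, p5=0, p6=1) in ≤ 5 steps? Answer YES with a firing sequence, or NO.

NO — not reachable within 5 firings

depth 0: 1 marking
depth 1: 3 markings reached so far
depth 2: 3 markings reached so far
(frontier empty at depth 2; search complete)
target is not among the 3 markings reachable within 5 steps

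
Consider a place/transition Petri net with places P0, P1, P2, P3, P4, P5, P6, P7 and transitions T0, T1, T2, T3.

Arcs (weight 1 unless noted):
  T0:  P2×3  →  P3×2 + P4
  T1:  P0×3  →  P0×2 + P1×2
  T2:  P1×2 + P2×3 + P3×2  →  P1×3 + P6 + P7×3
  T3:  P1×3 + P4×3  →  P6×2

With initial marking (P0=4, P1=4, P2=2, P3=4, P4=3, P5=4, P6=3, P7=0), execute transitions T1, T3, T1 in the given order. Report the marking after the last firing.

(P0=2, P1=5, P2=2, P3=4, P4=0, P5=4, P6=5, P7=0)

step 1: fire T1:  (P0=4, P1=4, P2=2, P3=4, P4=3, P5=4, P6=3, P7=0) → (P0=3, P1=6, P2=2, P3=4, P4=3, P5=4, P6=3, P7=0)
step 2: fire T3:  (P0=3, P1=6, P2=2, P3=4, P4=3, P5=4, P6=3, P7=0) → (P0=3, P1=3, P2=2, P3=4, P4=0, P5=4, P6=5, P7=0)
step 3: fire T1:  (P0=3, P1=3, P2=2, P3=4, P4=0, P5=4, P6=5, P7=0) → (P0=2, P1=5, P2=2, P3=4, P4=0, P5=4, P6=5, P7=0)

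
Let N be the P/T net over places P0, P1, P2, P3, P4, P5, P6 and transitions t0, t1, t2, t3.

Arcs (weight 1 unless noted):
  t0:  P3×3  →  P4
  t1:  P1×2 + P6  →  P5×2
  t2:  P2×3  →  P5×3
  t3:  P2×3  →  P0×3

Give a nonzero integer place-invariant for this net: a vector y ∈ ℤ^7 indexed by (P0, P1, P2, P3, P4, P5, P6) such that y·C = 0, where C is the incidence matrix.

y = (P0:0, P1:0, P2:0, P3:1, P4:3, P5:0, P6:0)

Incidence matrix C (rows=places, cols=transitions):
       t0   t1   t2   t3
   P0   0    0    0    3
   P1   0   -2    0    0
   P2   0    0   -3   -3
   P3  -3    0    0    0
   P4   1    0    0    0
   P5   0    2    3    0
   P6   0   -1    0    0

Candidate y = [0, 0, 0, 1, 3, 0, 0]; check y·C column-wise:
  col t0: 1·-3 + 3·1 = 0
  col t1: 0·-2 + 1·0 + 3·0 + 0·2 + 0·-1 = 0
  col t2: 0·-3 + 1·0 + 3·0 + 0·3 = 0
  col t3: 0·3 + 0·-3 + 1·0 + 3·0 = 0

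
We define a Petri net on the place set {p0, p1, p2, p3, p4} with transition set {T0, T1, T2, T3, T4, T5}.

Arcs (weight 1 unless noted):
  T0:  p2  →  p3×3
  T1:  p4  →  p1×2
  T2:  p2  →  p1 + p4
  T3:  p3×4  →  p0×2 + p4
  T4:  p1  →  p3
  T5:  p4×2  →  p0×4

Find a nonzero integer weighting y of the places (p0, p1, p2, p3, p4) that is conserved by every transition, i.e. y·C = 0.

Incidence matrix C (rows=places, cols=transitions):
       T0   T1   T2   T3   T4   T5
   p0   0    0    0    2    0    4
   p1   0    2    1    0   -1    0
   p2  -1    0   -1    0    0    0
   p3   3    0    0   -4    1    0
   p4   0   -1    1    1    0   -2

Candidate y = [1, 1, 3, 1, 2]; check y·C column-wise:
  col T0: 1·0 + 1·0 + 3·-1 + 1·3 + 2·0 = 0
  col T1: 1·0 + 1·2 + 3·0 + 1·0 + 2·-1 = 0
  col T2: 1·0 + 1·1 + 3·-1 + 1·0 + 2·1 = 0
  col T3: 1·2 + 1·0 + 3·0 + 1·-4 + 2·1 = 0
  col T4: 1·0 + 1·-1 + 3·0 + 1·1 + 2·0 = 0
  col T5: 1·4 + 1·0 + 3·0 + 1·0 + 2·-2 = 0

y = (p0:1, p1:1, p2:3, p3:1, p4:2)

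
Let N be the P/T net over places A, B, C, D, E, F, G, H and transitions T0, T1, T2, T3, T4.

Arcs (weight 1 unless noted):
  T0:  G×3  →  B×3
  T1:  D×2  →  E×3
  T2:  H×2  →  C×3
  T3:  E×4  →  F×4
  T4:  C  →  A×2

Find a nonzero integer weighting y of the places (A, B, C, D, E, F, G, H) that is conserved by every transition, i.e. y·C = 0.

Incidence matrix C (rows=places, cols=transitions):
       T0   T1   T2   T3   T4
    A   0    0    0    0    2
    B   3    0    0    0    0
    C   0    0    3    0   -1
    D   0   -2    0    0    0
    E   0    3    0   -4    0
    F   0    0    0    4    0
    G  -3    0    0    0    0
    H   0    0   -2    0    0

Candidate y = [0, 0, 0, 3, 2, 2, 0, 0]; check y·C column-wise:
  col T0: 0·3 + 3·0 + 2·0 + 2·0 + 0·-3 = 0
  col T1: 3·-2 + 2·3 + 2·0 = 0
  col T2: 0·3 + 3·0 + 2·0 + 2·0 + 0·-2 = 0
  col T3: 3·0 + 2·-4 + 2·4 = 0
  col T4: 0·2 + 0·-1 + 3·0 + 2·0 + 2·0 = 0

y = (A:0, B:0, C:0, D:3, E:2, F:2, G:0, H:0)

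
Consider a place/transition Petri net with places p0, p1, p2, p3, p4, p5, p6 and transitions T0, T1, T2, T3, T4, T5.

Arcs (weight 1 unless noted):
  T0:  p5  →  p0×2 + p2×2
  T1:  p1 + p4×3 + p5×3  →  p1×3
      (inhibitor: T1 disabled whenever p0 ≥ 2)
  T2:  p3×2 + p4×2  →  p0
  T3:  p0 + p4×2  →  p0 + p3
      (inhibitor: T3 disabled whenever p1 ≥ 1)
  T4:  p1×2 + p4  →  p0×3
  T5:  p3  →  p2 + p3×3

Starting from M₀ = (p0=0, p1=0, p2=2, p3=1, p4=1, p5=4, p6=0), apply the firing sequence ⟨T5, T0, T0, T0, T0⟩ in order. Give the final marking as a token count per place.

(p0=8, p1=0, p2=11, p3=3, p4=1, p5=0, p6=0)

step 1: fire T5:  (p0=0, p1=0, p2=2, p3=1, p4=1, p5=4, p6=0) → (p0=0, p1=0, p2=3, p3=3, p4=1, p5=4, p6=0)
step 2: fire T0:  (p0=0, p1=0, p2=3, p3=3, p4=1, p5=4, p6=0) → (p0=2, p1=0, p2=5, p3=3, p4=1, p5=3, p6=0)
step 3: fire T0:  (p0=2, p1=0, p2=5, p3=3, p4=1, p5=3, p6=0) → (p0=4, p1=0, p2=7, p3=3, p4=1, p5=2, p6=0)
step 4: fire T0:  (p0=4, p1=0, p2=7, p3=3, p4=1, p5=2, p6=0) → (p0=6, p1=0, p2=9, p3=3, p4=1, p5=1, p6=0)
step 5: fire T0:  (p0=6, p1=0, p2=9, p3=3, p4=1, p5=1, p6=0) → (p0=8, p1=0, p2=11, p3=3, p4=1, p5=0, p6=0)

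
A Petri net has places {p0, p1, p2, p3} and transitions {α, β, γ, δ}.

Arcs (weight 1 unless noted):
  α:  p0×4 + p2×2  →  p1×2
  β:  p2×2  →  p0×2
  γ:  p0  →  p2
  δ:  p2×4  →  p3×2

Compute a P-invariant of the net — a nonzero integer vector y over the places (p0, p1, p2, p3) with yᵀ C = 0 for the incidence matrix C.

Incidence matrix C (rows=places, cols=transitions):
        α    β    γ    δ
   p0  -4    2   -1    0
   p1   2    0    0    0
   p2  -2   -2    1   -4
   p3   0    0    0    2

Candidate y = [1, 3, 1, 2]; check y·C column-wise:
  col α: 1·-4 + 3·2 + 1·-2 + 2·0 = 0
  col β: 1·2 + 3·0 + 1·-2 + 2·0 = 0
  col γ: 1·-1 + 3·0 + 1·1 + 2·0 = 0
  col δ: 1·0 + 3·0 + 1·-4 + 2·2 = 0

y = (p0:1, p1:3, p2:1, p3:2)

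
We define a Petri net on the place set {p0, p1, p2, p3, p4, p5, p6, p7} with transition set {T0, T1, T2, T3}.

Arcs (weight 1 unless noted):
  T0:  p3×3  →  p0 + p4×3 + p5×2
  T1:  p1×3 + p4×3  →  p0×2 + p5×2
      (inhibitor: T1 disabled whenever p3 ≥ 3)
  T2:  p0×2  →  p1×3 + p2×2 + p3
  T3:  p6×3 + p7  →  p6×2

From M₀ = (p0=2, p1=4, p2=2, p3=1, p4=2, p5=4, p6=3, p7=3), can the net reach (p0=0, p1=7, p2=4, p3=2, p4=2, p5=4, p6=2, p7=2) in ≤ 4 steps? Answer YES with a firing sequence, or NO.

step 1: fire T2:  (p0=2, p1=4, p2=2, p3=1, p4=2, p5=4, p6=3, p7=3) → (p0=0, p1=7, p2=4, p3=2, p4=2, p5=4, p6=3, p7=3)
step 2: fire T3:  (p0=0, p1=7, p2=4, p3=2, p4=2, p5=4, p6=3, p7=3) → (p0=0, p1=7, p2=4, p3=2, p4=2, p5=4, p6=2, p7=2)

YES — reachable via ⟨T2, T3⟩ (2 firings)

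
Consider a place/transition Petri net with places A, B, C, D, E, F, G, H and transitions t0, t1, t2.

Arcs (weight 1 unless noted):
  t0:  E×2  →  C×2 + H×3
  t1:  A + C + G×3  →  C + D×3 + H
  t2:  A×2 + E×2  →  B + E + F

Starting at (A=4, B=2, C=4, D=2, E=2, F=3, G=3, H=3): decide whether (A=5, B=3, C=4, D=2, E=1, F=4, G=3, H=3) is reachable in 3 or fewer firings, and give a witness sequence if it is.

depth 0: 1 marking
depth 1: 4 markings reached so far
depth 2: 6 markings reached so far
depth 3: 6 markings reached so far
(frontier empty at depth 3; search complete)
target is not among the 6 markings reachable within 3 steps

NO — not reachable within 3 firings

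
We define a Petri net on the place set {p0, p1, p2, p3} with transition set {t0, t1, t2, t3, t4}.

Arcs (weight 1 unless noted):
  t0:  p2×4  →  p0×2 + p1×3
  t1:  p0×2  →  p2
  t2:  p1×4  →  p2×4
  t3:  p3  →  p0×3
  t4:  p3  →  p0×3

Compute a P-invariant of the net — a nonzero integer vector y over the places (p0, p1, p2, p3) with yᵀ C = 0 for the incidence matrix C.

y = (p0:1, p1:2, p2:2, p3:3)

Incidence matrix C (rows=places, cols=transitions):
       t0   t1   t2   t3   t4
   p0   2   -2    0    3    3
   p1   3    0   -4    0    0
   p2  -4    1    4    0    0
   p3   0    0    0   -1   -1

Candidate y = [1, 2, 2, 3]; check y·C column-wise:
  col t0: 1·2 + 2·3 + 2·-4 + 3·0 = 0
  col t1: 1·-2 + 2·0 + 2·1 + 3·0 = 0
  col t2: 1·0 + 2·-4 + 2·4 + 3·0 = 0
  col t3: 1·3 + 2·0 + 2·0 + 3·-1 = 0
  col t4: 1·3 + 2·0 + 2·0 + 3·-1 = 0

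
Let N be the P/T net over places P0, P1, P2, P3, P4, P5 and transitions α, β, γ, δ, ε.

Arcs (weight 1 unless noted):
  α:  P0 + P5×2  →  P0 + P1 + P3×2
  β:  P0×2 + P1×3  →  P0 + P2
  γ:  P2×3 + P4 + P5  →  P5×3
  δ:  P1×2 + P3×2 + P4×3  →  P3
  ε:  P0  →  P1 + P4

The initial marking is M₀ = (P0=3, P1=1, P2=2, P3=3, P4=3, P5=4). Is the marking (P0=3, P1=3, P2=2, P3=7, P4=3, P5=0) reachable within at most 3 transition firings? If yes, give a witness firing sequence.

YES — reachable via ⟨α, α⟩ (2 firings)

step 1: fire α:  (P0=3, P1=1, P2=2, P3=3, P4=3, P5=4) → (P0=3, P1=2, P2=2, P3=5, P4=3, P5=2)
step 2: fire α:  (P0=3, P1=2, P2=2, P3=5, P4=3, P5=2) → (P0=3, P1=3, P2=2, P3=7, P4=3, P5=0)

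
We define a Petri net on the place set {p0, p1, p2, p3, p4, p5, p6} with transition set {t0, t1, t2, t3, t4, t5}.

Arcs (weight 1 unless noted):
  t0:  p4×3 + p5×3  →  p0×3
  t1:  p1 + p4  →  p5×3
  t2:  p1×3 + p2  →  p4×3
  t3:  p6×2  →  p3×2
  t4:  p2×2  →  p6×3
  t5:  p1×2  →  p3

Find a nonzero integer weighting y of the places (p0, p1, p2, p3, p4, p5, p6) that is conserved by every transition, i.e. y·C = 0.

Incidence matrix C (rows=places, cols=transitions):
       t0   t1   t2   t3   t4   t5
   p0   3    0    0    0    0    0
   p1   0   -1   -3    0    0   -2
   p2   0    0   -1    0   -2    0
   p3   0    0    0    2    0    1
   p4  -3   -1    3    0    0    0
   p5  -3    3    0    0    0    0
   p6   0    0    0   -2    3    0

Candidate y = [3, 1, 3, 2, 2, 1, 2]; check y·C column-wise:
  col t0: 3·3 + 1·0 + 3·0 + 2·0 + 2·-3 + 1·-3 + 2·0 = 0
  col t1: 3·0 + 1·-1 + 3·0 + 2·0 + 2·-1 + 1·3 + 2·0 = 0
  col t2: 3·0 + 1·-3 + 3·-1 + 2·0 + 2·3 + 1·0 + 2·0 = 0
  col t3: 3·0 + 1·0 + 3·0 + 2·2 + 2·0 + 1·0 + 2·-2 = 0
  col t4: 3·0 + 1·0 + 3·-2 + 2·0 + 2·0 + 1·0 + 2·3 = 0
  col t5: 3·0 + 1·-2 + 3·0 + 2·1 + 2·0 + 1·0 + 2·0 = 0

y = (p0:3, p1:1, p2:3, p3:2, p4:2, p5:1, p6:2)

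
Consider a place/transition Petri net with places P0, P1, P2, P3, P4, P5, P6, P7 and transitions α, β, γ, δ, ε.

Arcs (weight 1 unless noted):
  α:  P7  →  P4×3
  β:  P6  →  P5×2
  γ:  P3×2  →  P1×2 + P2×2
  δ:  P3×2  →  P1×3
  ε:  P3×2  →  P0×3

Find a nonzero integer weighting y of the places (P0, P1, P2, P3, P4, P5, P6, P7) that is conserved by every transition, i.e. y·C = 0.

Incidence matrix C (rows=places, cols=transitions):
        α    β    γ    δ    ε
   P0   0    0    0    0    3
   P1   0    0    2    3    0
   P2   0    0    2    0    0
   P3   0    0   -2   -2   -2
   P4   3    0    0    0    0
   P5   0    2    0    0    0
   P6   0   -1    0    0    0
   P7  -1    0    0    0    0

Candidate y = [2, 2, 1, 3, 0, 0, 0, 0]; check y·C column-wise:
  col α: 2·0 + 2·0 + 1·0 + 3·0 + 0·3 + 0·-1 = 0
  col β: 2·0 + 2·0 + 1·0 + 3·0 + 0·2 + 0·-1 = 0
  col γ: 2·0 + 2·2 + 1·2 + 3·-2 = 0
  col δ: 2·0 + 2·3 + 1·0 + 3·-2 = 0
  col ε: 2·3 + 2·0 + 1·0 + 3·-2 = 0

y = (P0:2, P1:2, P2:1, P3:3, P4:0, P5:0, P6:0, P7:0)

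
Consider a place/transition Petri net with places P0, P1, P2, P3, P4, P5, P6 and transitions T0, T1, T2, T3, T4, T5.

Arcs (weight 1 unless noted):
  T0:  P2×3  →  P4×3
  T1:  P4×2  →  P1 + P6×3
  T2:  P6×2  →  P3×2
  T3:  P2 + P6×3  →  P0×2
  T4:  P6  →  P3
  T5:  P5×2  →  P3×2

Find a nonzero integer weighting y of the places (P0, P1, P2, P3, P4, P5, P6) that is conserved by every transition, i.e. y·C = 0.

y = (P0:1, P1:4, P2:2, P3:0, P4:2, P5:0, P6:0)

Incidence matrix C (rows=places, cols=transitions):
       T0   T1   T2   T3   T4   T5
   P0   0    0    0    2    0    0
   P1   0    1    0    0    0    0
   P2  -3    0    0   -1    0    0
   P3   0    0    2    0    1    2
   P4   3   -2    0    0    0    0
   P5   0    0    0    0    0   -2
   P6   0    3   -2   -3   -1    0

Candidate y = [1, 4, 2, 0, 2, 0, 0]; check y·C column-wise:
  col T0: 1·0 + 4·0 + 2·-3 + 2·3 = 0
  col T1: 1·0 + 4·1 + 2·0 + 2·-2 + 0·3 = 0
  col T2: 1·0 + 4·0 + 2·0 + 0·2 + 2·0 + 0·-2 = 0
  col T3: 1·2 + 4·0 + 2·-1 + 2·0 + 0·-3 = 0
  col T4: 1·0 + 4·0 + 2·0 + 0·1 + 2·0 + 0·-1 = 0
  col T5: 1·0 + 4·0 + 2·0 + 0·2 + 2·0 + 0·-2 = 0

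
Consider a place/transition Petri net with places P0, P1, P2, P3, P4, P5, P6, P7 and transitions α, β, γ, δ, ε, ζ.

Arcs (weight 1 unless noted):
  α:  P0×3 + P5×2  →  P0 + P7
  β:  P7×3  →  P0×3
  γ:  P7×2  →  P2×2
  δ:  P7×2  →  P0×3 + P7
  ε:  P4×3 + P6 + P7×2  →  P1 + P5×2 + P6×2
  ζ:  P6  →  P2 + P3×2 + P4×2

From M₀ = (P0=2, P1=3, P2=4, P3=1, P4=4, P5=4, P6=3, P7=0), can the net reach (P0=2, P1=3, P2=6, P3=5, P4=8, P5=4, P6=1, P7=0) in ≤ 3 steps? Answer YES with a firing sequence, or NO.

step 1: fire ζ:  (P0=2, P1=3, P2=4, P3=1, P4=4, P5=4, P6=3, P7=0) → (P0=2, P1=3, P2=5, P3=3, P4=6, P5=4, P6=2, P7=0)
step 2: fire ζ:  (P0=2, P1=3, P2=5, P3=3, P4=6, P5=4, P6=2, P7=0) → (P0=2, P1=3, P2=6, P3=5, P4=8, P5=4, P6=1, P7=0)

YES — reachable via ⟨ζ, ζ⟩ (2 firings)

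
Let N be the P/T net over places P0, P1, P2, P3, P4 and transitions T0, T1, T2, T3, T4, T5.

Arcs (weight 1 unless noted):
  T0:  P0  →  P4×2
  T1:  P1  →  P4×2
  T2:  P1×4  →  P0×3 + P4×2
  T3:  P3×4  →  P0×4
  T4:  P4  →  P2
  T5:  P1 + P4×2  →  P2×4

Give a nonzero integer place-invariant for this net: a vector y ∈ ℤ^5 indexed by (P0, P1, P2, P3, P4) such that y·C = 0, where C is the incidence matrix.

Incidence matrix C (rows=places, cols=transitions):
       T0   T1   T2   T3   T4   T5
   P0  -1    0    3    4    0    0
   P1   0   -1   -4    0    0   -1
   P2   0    0    0    0    1    4
   P3   0    0    0   -4    0    0
   P4   2    2    2    0   -1   -2

Candidate y = [2, 2, 1, 2, 1]; check y·C column-wise:
  col T0: 2·-1 + 2·0 + 1·0 + 2·0 + 1·2 = 0
  col T1: 2·0 + 2·-1 + 1·0 + 2·0 + 1·2 = 0
  col T2: 2·3 + 2·-4 + 1·0 + 2·0 + 1·2 = 0
  col T3: 2·4 + 2·0 + 1·0 + 2·-4 + 1·0 = 0
  col T4: 2·0 + 2·0 + 1·1 + 2·0 + 1·-1 = 0
  col T5: 2·0 + 2·-1 + 1·4 + 2·0 + 1·-2 = 0

y = (P0:2, P1:2, P2:1, P3:2, P4:1)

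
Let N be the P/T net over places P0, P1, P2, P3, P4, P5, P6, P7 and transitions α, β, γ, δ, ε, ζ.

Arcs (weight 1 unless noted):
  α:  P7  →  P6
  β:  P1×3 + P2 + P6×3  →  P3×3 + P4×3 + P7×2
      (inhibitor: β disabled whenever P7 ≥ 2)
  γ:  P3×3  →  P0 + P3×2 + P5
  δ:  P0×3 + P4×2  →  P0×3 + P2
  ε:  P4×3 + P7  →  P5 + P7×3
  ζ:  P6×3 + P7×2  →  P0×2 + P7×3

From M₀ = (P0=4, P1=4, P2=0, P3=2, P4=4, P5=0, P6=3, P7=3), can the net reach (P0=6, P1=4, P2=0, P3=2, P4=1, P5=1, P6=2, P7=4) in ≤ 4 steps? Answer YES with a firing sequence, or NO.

step 1: fire α:  (P0=4, P1=4, P2=0, P3=2, P4=4, P5=0, P6=3, P7=3) → (P0=4, P1=4, P2=0, P3=2, P4=4, P5=0, P6=4, P7=2)
step 2: fire α:  (P0=4, P1=4, P2=0, P3=2, P4=4, P5=0, P6=4, P7=2) → (P0=4, P1=4, P2=0, P3=2, P4=4, P5=0, P6=5, P7=1)
step 3: fire ε:  (P0=4, P1=4, P2=0, P3=2, P4=4, P5=0, P6=5, P7=1) → (P0=4, P1=4, P2=0, P3=2, P4=1, P5=1, P6=5, P7=3)
step 4: fire ζ:  (P0=4, P1=4, P2=0, P3=2, P4=1, P5=1, P6=5, P7=3) → (P0=6, P1=4, P2=0, P3=2, P4=1, P5=1, P6=2, P7=4)

YES — reachable via ⟨α, α, ε, ζ⟩ (4 firings)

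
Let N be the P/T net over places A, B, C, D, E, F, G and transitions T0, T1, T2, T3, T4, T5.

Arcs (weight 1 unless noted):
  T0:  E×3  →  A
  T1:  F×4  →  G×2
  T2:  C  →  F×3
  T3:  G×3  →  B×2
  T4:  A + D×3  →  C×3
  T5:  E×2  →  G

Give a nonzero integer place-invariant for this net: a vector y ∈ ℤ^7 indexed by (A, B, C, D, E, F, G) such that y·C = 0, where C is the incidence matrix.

y = (A:3, B:3, C:3, D:2, E:1, F:1, G:2)

Incidence matrix C (rows=places, cols=transitions):
       T0   T1   T2   T3   T4   T5
    A   1    0    0    0   -1    0
    B   0    0    0    2    0    0
    C   0    0   -1    0    3    0
    D   0    0    0    0   -3    0
    E  -3    0    0    0    0   -2
    F   0   -4    3    0    0    0
    G   0    2    0   -3    0    1

Candidate y = [3, 3, 3, 2, 1, 1, 2]; check y·C column-wise:
  col T0: 3·1 + 3·0 + 3·0 + 2·0 + 1·-3 + 1·0 + 2·0 = 0
  col T1: 3·0 + 3·0 + 3·0 + 2·0 + 1·0 + 1·-4 + 2·2 = 0
  col T2: 3·0 + 3·0 + 3·-1 + 2·0 + 1·0 + 1·3 + 2·0 = 0
  col T3: 3·0 + 3·2 + 3·0 + 2·0 + 1·0 + 1·0 + 2·-3 = 0
  col T4: 3·-1 + 3·0 + 3·3 + 2·-3 + 1·0 + 1·0 + 2·0 = 0
  col T5: 3·0 + 3·0 + 3·0 + 2·0 + 1·-2 + 1·0 + 2·1 = 0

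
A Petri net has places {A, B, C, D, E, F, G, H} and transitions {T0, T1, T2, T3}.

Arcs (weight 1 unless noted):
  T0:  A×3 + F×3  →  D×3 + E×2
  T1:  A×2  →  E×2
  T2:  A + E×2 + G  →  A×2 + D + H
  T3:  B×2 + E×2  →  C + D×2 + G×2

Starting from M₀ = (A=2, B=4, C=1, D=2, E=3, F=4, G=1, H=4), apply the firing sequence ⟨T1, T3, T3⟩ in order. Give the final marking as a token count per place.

(A=0, B=0, C=3, D=6, E=1, F=4, G=5, H=4)

step 1: fire T1:  (A=2, B=4, C=1, D=2, E=3, F=4, G=1, H=4) → (A=0, B=4, C=1, D=2, E=5, F=4, G=1, H=4)
step 2: fire T3:  (A=0, B=4, C=1, D=2, E=5, F=4, G=1, H=4) → (A=0, B=2, C=2, D=4, E=3, F=4, G=3, H=4)
step 3: fire T3:  (A=0, B=2, C=2, D=4, E=3, F=4, G=3, H=4) → (A=0, B=0, C=3, D=6, E=1, F=4, G=5, H=4)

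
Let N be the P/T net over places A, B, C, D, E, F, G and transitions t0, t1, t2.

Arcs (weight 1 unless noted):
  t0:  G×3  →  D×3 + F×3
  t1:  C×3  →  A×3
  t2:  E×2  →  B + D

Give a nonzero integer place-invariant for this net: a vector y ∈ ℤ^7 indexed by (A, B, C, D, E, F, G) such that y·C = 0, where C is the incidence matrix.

Incidence matrix C (rows=places, cols=transitions):
       t0   t1   t2
    A   0    3    0
    B   0    0    1
    C   0   -3    0
    D   3    0    1
    E   0    0   -2
    F   3    0    0
    G  -3    0    0

Candidate y = [1, 0, 1, 0, 0, 0, 0]; check y·C column-wise:
  col t0: 1·0 + 1·0 + 0·3 + 0·3 + 0·-3 = 0
  col t1: 1·3 + 1·-3 = 0
  col t2: 1·0 + 0·1 + 1·0 + 0·1 + 0·-2 = 0

y = (A:1, B:0, C:1, D:0, E:0, F:0, G:0)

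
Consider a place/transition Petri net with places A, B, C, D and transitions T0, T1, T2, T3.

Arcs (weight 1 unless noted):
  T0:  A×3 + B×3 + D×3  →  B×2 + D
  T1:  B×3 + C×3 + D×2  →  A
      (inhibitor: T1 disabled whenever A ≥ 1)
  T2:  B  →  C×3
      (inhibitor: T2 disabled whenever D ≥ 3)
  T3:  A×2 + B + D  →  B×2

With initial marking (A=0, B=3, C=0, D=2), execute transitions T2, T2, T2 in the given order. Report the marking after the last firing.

(A=0, B=0, C=9, D=2)

step 1: fire T2:  (A=0, B=3, C=0, D=2) → (A=0, B=2, C=3, D=2)
step 2: fire T2:  (A=0, B=2, C=3, D=2) → (A=0, B=1, C=6, D=2)
step 3: fire T2:  (A=0, B=1, C=6, D=2) → (A=0, B=0, C=9, D=2)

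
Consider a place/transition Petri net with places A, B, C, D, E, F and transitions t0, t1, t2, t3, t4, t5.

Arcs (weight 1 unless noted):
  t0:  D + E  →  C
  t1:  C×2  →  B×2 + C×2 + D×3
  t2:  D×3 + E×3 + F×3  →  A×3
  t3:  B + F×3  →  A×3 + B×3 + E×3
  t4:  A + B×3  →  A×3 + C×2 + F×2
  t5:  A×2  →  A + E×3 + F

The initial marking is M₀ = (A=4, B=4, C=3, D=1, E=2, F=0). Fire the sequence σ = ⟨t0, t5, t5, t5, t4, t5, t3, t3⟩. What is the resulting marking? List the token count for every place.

step 1: fire t0:  (A=4, B=4, C=3, D=1, E=2, F=0) → (A=4, B=4, C=4, D=0, E=1, F=0)
step 2: fire t5:  (A=4, B=4, C=4, D=0, E=1, F=0) → (A=3, B=4, C=4, D=0, E=4, F=1)
step 3: fire t5:  (A=3, B=4, C=4, D=0, E=4, F=1) → (A=2, B=4, C=4, D=0, E=7, F=2)
step 4: fire t5:  (A=2, B=4, C=4, D=0, E=7, F=2) → (A=1, B=4, C=4, D=0, E=10, F=3)
step 5: fire t4:  (A=1, B=4, C=4, D=0, E=10, F=3) → (A=3, B=1, C=6, D=0, E=10, F=5)
step 6: fire t5:  (A=3, B=1, C=6, D=0, E=10, F=5) → (A=2, B=1, C=6, D=0, E=13, F=6)
step 7: fire t3:  (A=2, B=1, C=6, D=0, E=13, F=6) → (A=5, B=3, C=6, D=0, E=16, F=3)
step 8: fire t3:  (A=5, B=3, C=6, D=0, E=16, F=3) → (A=8, B=5, C=6, D=0, E=19, F=0)

(A=8, B=5, C=6, D=0, E=19, F=0)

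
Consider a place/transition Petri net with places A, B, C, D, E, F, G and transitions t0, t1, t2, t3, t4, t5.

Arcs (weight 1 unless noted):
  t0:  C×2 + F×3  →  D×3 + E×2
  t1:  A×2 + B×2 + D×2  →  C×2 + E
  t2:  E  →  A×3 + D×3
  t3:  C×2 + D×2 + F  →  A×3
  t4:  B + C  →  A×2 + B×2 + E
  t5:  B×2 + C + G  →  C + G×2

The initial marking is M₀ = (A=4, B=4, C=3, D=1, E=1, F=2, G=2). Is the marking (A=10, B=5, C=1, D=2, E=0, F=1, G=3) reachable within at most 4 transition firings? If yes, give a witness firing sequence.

depth 0: 1 marking
depth 1: 4 markings reached so far
depth 2: 11 markings reached so far
depth 3: 25 markings reached so far
depth 4: 44 markings reached so far
target is not among the 44 markings reachable within 4 steps

NO — not reachable within 4 firings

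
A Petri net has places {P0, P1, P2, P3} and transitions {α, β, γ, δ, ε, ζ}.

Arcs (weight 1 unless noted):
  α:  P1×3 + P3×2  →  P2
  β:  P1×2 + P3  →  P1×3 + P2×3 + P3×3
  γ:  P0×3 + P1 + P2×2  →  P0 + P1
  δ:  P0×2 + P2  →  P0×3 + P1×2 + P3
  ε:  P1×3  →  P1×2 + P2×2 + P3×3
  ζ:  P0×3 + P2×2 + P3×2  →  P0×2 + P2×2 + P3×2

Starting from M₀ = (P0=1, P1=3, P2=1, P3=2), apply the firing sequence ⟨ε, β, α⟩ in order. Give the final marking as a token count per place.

step 1: fire ε:  (P0=1, P1=3, P2=1, P3=2) → (P0=1, P1=2, P2=3, P3=5)
step 2: fire β:  (P0=1, P1=2, P2=3, P3=5) → (P0=1, P1=3, P2=6, P3=7)
step 3: fire α:  (P0=1, P1=3, P2=6, P3=7) → (P0=1, P1=0, P2=7, P3=5)

(P0=1, P1=0, P2=7, P3=5)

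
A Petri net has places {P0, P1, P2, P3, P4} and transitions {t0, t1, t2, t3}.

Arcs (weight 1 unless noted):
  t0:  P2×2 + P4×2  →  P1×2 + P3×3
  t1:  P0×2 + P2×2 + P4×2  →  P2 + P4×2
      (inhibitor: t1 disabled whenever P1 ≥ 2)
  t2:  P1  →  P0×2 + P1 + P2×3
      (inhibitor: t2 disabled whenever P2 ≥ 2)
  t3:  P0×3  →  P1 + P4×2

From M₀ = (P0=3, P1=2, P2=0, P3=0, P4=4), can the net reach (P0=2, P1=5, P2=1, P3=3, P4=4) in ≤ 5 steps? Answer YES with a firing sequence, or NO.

YES — reachable via ⟨t2, t0, t3⟩ (3 firings)

step 1: fire t2:  (P0=3, P1=2, P2=0, P3=0, P4=4) → (P0=5, P1=2, P2=3, P3=0, P4=4)
step 2: fire t0:  (P0=5, P1=2, P2=3, P3=0, P4=4) → (P0=5, P1=4, P2=1, P3=3, P4=2)
step 3: fire t3:  (P0=5, P1=4, P2=1, P3=3, P4=2) → (P0=2, P1=5, P2=1, P3=3, P4=4)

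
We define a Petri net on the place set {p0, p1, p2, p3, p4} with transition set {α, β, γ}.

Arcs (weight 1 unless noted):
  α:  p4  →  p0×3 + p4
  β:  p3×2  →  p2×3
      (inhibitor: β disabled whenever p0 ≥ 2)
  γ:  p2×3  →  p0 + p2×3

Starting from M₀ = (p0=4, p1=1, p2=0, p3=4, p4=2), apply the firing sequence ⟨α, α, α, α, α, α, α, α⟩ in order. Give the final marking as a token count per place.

(p0=28, p1=1, p2=0, p3=4, p4=2)

step 1: fire α:  (p0=4, p1=1, p2=0, p3=4, p4=2) → (p0=7, p1=1, p2=0, p3=4, p4=2)
step 2: fire α:  (p0=7, p1=1, p2=0, p3=4, p4=2) → (p0=10, p1=1, p2=0, p3=4, p4=2)
step 3: fire α:  (p0=10, p1=1, p2=0, p3=4, p4=2) → (p0=13, p1=1, p2=0, p3=4, p4=2)
step 4: fire α:  (p0=13, p1=1, p2=0, p3=4, p4=2) → (p0=16, p1=1, p2=0, p3=4, p4=2)
step 5: fire α:  (p0=16, p1=1, p2=0, p3=4, p4=2) → (p0=19, p1=1, p2=0, p3=4, p4=2)
step 6: fire α:  (p0=19, p1=1, p2=0, p3=4, p4=2) → (p0=22, p1=1, p2=0, p3=4, p4=2)
step 7: fire α:  (p0=22, p1=1, p2=0, p3=4, p4=2) → (p0=25, p1=1, p2=0, p3=4, p4=2)
step 8: fire α:  (p0=25, p1=1, p2=0, p3=4, p4=2) → (p0=28, p1=1, p2=0, p3=4, p4=2)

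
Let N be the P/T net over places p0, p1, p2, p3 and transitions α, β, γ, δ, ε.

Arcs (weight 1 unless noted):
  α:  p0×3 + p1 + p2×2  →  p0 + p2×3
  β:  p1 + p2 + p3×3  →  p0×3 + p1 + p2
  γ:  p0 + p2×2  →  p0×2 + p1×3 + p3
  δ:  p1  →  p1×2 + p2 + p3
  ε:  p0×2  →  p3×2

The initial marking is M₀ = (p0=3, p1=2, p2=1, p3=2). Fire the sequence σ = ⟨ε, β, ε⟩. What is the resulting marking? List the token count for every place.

(p0=2, p1=2, p2=1, p3=3)

step 1: fire ε:  (p0=3, p1=2, p2=1, p3=2) → (p0=1, p1=2, p2=1, p3=4)
step 2: fire β:  (p0=1, p1=2, p2=1, p3=4) → (p0=4, p1=2, p2=1, p3=1)
step 3: fire ε:  (p0=4, p1=2, p2=1, p3=1) → (p0=2, p1=2, p2=1, p3=3)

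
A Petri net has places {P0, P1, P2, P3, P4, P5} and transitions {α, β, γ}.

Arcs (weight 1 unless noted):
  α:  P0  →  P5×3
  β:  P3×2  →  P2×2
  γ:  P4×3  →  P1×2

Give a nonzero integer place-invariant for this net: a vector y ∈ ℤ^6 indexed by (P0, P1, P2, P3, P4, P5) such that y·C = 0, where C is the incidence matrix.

Incidence matrix C (rows=places, cols=transitions):
        α    β    γ
   P0  -1    0    0
   P1   0    0    2
   P2   0    2    0
   P3   0   -2    0
   P4   0    0   -3
   P5   3    0    0

Candidate y = [0, 0, 1, 1, 0, 0]; check y·C column-wise:
  col α: 0·-1 + 1·0 + 1·0 + 0·3 = 0
  col β: 1·2 + 1·-2 = 0
  col γ: 0·2 + 1·0 + 1·0 + 0·-3 = 0

y = (P0:0, P1:0, P2:1, P3:1, P4:0, P5:0)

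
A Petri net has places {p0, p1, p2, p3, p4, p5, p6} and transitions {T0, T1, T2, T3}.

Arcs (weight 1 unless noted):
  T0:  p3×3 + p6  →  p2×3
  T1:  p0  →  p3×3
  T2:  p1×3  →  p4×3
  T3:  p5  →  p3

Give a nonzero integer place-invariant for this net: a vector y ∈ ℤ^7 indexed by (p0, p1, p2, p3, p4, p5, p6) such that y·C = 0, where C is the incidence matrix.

y = (p0:0, p1:1, p2:0, p3:0, p4:1, p5:0, p6:0)

Incidence matrix C (rows=places, cols=transitions):
       T0   T1   T2   T3
   p0   0   -1    0    0
   p1   0    0   -3    0
   p2   3    0    0    0
   p3  -3    3    0    1
   p4   0    0    3    0
   p5   0    0    0   -1
   p6  -1    0    0    0

Candidate y = [0, 1, 0, 0, 1, 0, 0]; check y·C column-wise:
  col T0: 1·0 + 0·3 + 0·-3 + 1·0 + 0·-1 = 0
  col T1: 0·-1 + 1·0 + 0·3 + 1·0 = 0
  col T2: 1·-3 + 1·3 = 0
  col T3: 1·0 + 0·1 + 1·0 + 0·-1 = 0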